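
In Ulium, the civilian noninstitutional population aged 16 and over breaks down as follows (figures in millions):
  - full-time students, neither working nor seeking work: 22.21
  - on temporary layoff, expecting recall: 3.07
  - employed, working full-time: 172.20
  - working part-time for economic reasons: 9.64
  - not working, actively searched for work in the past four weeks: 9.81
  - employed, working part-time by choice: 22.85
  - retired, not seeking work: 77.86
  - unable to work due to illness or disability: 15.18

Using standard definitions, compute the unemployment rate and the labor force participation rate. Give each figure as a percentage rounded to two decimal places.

Unemployment rate ≈ 5.92%; labor force participation rate ≈ 65.37%.

Employed = 172.20 + 9.64 + 22.85 = 204.69 million (anyone who worked, including part-time for economic reasons, counts as employed).
Unemployed = 3.07 + 9.81 = 12.88 million (jobless and actively searching, or on temporary layoff).
Labor force = 204.69 + 12.88 = 217.57 million.
Not in labor force = 22.21 + 77.86 + 15.18 = 115.25 million (those not working and not actively searching are outside the labor force).
Civilian working-age population = 217.57 + 115.25 = 332.82 million.
Unemployment rate = 12.88 / 217.57 = 5.92%.
Labor force participation rate = 217.57 / 332.82 = 65.37%.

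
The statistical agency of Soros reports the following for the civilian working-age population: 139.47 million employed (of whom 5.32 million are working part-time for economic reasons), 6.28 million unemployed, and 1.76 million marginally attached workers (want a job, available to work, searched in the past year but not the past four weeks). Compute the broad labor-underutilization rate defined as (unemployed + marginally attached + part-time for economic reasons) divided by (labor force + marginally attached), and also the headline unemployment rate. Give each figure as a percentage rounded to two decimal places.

Labor force = 139.47 + 6.28 = 145.75 million.
Numerator = 6.28 + 1.76 + 5.32 = 13.36 million.
Denominator = 145.75 + 1.76 = 147.51 million.
Broad rate = 13.36 / 147.51 = 9.06%.
Headline unemployment rate = 6.28 / 145.75 = 4.31%.

Broad underutilization rate ≈ 9.06%; headline unemployment rate ≈ 4.31%.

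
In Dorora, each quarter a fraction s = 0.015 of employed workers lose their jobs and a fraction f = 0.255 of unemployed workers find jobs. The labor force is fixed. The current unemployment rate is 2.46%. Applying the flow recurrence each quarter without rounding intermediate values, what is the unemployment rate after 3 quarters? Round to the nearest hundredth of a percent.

With a fixed labor force, u_{t+1} = u_t + s·(1−u_t) − f·u_t = u_t·(1−s−f) + s.
Here 1−s−f = 0.730 and s = 0.015.
u_1 = 0.024600 × 0.730 + 0.015 = 0.032958.
u_2 = 0.032958 × 0.730 + 0.015 = 0.039059.
u_3 = 0.039059 × 0.730 + 0.015 = 0.043513.

Unemployment rate after three quarters ≈ 4.35%.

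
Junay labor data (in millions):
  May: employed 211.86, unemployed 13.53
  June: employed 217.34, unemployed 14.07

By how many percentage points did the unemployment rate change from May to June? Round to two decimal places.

May: labor force = 211.86 + 13.53 = 225.39; u = 13.53/225.39 = 6.00%.
June: labor force = 217.34 + 14.07 = 231.41; u = 14.07/231.41 = 6.08%.
Change = 6.08% − 6.00% = +0.08 pp.

The unemployment rate changed by +0.08 percentage points.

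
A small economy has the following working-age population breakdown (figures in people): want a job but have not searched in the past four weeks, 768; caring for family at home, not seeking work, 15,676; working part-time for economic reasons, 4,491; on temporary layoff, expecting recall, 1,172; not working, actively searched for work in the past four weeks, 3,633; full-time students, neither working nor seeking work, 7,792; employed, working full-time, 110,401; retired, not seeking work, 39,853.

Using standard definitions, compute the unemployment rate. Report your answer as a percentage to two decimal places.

Employed = 4,491 + 110,401 = 114,892 (anyone who worked, including part-time for economic reasons, counts as employed).
Unemployed = 1,172 + 3,633 = 4,805 (jobless and actively searching, or on temporary layoff).
Labor force = 114,892 + 4,805 = 119,697.
Unemployment rate = 4,805 / 119,697 = 4.01%.

Unemployment rate ≈ 4.01%.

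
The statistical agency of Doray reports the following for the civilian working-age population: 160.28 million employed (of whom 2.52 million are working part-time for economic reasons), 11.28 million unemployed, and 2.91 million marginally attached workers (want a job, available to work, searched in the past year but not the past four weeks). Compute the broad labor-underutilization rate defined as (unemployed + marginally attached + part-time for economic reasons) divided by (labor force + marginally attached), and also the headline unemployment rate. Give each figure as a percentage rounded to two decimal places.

Labor force = 160.28 + 11.28 = 171.56 million.
Numerator = 11.28 + 2.91 + 2.52 = 16.71 million.
Denominator = 171.56 + 2.91 = 174.47 million.
Broad rate = 16.71 / 174.47 = 9.58%.
Headline unemployment rate = 11.28 / 171.56 = 6.57%.

Broad underutilization rate ≈ 9.58%; headline unemployment rate ≈ 6.57%.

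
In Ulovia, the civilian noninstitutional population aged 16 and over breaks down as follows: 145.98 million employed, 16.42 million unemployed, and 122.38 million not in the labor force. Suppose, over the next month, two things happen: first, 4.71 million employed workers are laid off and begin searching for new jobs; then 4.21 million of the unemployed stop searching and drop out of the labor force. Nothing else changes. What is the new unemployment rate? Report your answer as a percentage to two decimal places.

New unemployment rate ≈ 10.70%.

Initially, labor force = 145.98 + 16.42 = 162.40 million, so u = 16.42/162.40 = 10.11%.
After the first change, employed falls and unemployed rises by 4.71; labor force unchanged → E = 141.27, U = 21.13, labor force = 162.40 million.
After the second change, unemployed and labor force both fall by 4.21 → E = 141.27, U = 16.92, labor force = 158.19 million.
New unemployment rate = 16.92 / 158.19 = 10.70%.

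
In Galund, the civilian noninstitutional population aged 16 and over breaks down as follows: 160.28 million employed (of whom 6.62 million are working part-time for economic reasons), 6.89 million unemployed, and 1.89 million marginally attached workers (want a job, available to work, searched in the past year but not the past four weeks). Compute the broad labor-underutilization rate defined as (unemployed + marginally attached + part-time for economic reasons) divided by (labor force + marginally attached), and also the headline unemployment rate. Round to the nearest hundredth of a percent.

Labor force = 160.28 + 6.89 = 167.17 million.
Numerator = 6.89 + 1.89 + 6.62 = 15.40 million.
Denominator = 167.17 + 1.89 = 169.06 million.
Broad rate = 15.40 / 169.06 = 9.11%.
Headline unemployment rate = 6.89 / 167.17 = 4.12%.

Broad underutilization rate ≈ 9.11%; headline unemployment rate ≈ 4.12%.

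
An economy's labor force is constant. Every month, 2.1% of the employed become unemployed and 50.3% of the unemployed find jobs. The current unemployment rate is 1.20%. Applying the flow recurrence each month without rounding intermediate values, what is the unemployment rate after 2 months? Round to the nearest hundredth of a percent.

With a fixed labor force, u_{t+1} = u_t + s·(1−u_t) − f·u_t = u_t·(1−s−f) + s.
Here 1−s−f = 0.476 and s = 0.021.
u_1 = 0.012000 × 0.476 + 0.021 = 0.026712.
u_2 = 0.026712 × 0.476 + 0.021 = 0.033715.

Unemployment rate after two months ≈ 3.37%.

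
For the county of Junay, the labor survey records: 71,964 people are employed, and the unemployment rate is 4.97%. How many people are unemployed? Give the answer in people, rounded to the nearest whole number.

About 3,764 are unemployed.

Let U be the number unemployed. The labor force is E + U, and U/(E+U) = 0.0497.
So U = 0.0497 × 71,964 / (1 − 0.0497) = 3576.61 / 0.9503 ≈ 3,764.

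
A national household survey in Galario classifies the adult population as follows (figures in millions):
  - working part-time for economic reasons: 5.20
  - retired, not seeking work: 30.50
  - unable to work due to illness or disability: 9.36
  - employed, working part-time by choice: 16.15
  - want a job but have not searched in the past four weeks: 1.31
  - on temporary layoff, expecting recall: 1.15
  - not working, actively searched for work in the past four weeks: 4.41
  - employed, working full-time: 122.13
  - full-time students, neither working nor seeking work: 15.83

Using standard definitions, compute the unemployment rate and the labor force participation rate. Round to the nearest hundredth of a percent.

Employed = 5.20 + 16.15 + 122.13 = 143.48 million (anyone who worked, including part-time for economic reasons, counts as employed).
Unemployed = 1.15 + 4.41 = 5.56 million (jobless and actively searching, or on temporary layoff).
Labor force = 143.48 + 5.56 = 149.04 million.
Not in labor force = 30.50 + 9.36 + 1.31 + 15.83 = 57.00 million (those not working and not actively searching are outside the labor force — including those who want a job but have given up searching).
Civilian working-age population = 149.04 + 57.00 = 206.04 million.
Unemployment rate = 5.56 / 149.04 = 3.73%.
Labor force participation rate = 149.04 / 206.04 = 72.34%.

Unemployment rate ≈ 3.73%; labor force participation rate ≈ 72.34%.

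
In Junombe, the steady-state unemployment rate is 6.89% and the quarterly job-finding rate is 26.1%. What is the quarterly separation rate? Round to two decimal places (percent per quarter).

From u* = s/(s+f): s = u·f/(1−u).
s = 0.0689 × 26.1 / (1 − 0.0689) = 1.7983 / 0.9311 ≈ 1.93% per quarter.

Separation rate ≈ 1.93% per quarter.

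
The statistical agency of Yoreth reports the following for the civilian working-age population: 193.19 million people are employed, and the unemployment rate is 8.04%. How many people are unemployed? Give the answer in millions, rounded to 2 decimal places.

About 16.89 million are unemployed.

Let U be the number unemployed. The labor force is E + U, and U/(E+U) = 0.0804.
So U = 0.0804 × 193.19 / (1 − 0.0804) = 15.5325 / 0.9196 ≈ 16.89 million.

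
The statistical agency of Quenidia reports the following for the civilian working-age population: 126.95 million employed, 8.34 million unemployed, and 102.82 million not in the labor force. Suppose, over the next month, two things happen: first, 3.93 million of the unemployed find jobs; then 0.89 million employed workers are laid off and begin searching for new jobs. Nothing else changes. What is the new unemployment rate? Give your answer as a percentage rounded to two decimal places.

Initially, labor force = 126.95 + 8.34 = 135.29 million, so u = 8.34/135.29 = 6.16%.
After the first change, unemployed falls and employed rises by 3.93; labor force unchanged → E = 130.88, U = 4.41, labor force = 135.29 million.
After the second change, employed falls and unemployed rises by 0.89; labor force unchanged → E = 129.99, U = 5.30, labor force = 135.29 million.
New unemployment rate = 5.30 / 135.29 = 3.92%.

New unemployment rate ≈ 3.92%.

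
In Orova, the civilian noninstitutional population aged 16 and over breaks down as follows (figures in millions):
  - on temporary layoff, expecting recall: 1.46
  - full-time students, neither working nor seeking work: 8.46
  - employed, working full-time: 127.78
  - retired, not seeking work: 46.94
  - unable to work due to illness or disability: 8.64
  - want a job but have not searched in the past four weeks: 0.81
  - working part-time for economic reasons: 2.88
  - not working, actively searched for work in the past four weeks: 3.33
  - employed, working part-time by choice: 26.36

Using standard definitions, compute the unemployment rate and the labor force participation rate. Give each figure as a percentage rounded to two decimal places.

Employed = 127.78 + 2.88 + 26.36 = 157.02 million (anyone who worked, including part-time for economic reasons, counts as employed).
Unemployed = 1.46 + 3.33 = 4.79 million (jobless and actively searching, or on temporary layoff).
Labor force = 157.02 + 4.79 = 161.81 million.
Not in labor force = 8.46 + 46.94 + 8.64 + 0.81 = 64.85 million (those not working and not actively searching are outside the labor force — including those who want a job but have given up searching).
Civilian working-age population = 161.81 + 64.85 = 226.66 million.
Unemployment rate = 4.79 / 161.81 = 2.96%.
Labor force participation rate = 161.81 / 226.66 = 71.39%.

Unemployment rate ≈ 2.96%; labor force participation rate ≈ 71.39%.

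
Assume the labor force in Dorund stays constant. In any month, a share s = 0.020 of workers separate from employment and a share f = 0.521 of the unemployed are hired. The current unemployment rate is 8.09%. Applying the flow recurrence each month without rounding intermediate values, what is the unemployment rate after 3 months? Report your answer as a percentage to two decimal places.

Unemployment rate after three months ≈ 4.12%.

With a fixed labor force, u_{t+1} = u_t + s·(1−u_t) − f·u_t = u_t·(1−s−f) + s.
Here 1−s−f = 0.459 and s = 0.020.
u_1 = 0.080900 × 0.459 + 0.020 = 0.057133.
u_2 = 0.057133 × 0.459 + 0.020 = 0.046224.
u_3 = 0.046224 × 0.459 + 0.020 = 0.041217.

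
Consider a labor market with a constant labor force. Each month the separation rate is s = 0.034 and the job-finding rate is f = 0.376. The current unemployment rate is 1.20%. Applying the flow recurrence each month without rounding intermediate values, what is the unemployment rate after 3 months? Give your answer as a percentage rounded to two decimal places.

Unemployment rate after three months ≈ 6.84%.

With a fixed labor force, u_{t+1} = u_t + s·(1−u_t) − f·u_t = u_t·(1−s−f) + s.
Here 1−s−f = 0.590 and s = 0.034.
u_1 = 0.012000 × 0.590 + 0.034 = 0.041080.
u_2 = 0.041080 × 0.590 + 0.034 = 0.058237.
u_3 = 0.058237 × 0.590 + 0.034 = 0.068360.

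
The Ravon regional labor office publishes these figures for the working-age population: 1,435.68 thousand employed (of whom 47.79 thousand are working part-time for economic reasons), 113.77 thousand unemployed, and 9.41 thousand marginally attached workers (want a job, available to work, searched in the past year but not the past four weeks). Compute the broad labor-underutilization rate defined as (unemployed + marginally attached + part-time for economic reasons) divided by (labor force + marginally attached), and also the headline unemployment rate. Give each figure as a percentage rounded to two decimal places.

Labor force = 1,435.68 + 113.77 = 1,549.45 thousand.
Numerator = 113.77 + 9.41 + 47.79 = 170.97 thousand.
Denominator = 1,549.45 + 9.41 = 1,558.86 thousand.
Broad rate = 170.97 / 1,558.86 = 10.97%.
Headline unemployment rate = 113.77 / 1,549.45 = 7.34%.

Broad underutilization rate ≈ 10.97%; headline unemployment rate ≈ 7.34%.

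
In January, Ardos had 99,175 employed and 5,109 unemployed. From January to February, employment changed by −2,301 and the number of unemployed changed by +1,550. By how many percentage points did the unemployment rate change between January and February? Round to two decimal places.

January: labor force = 99,175 + 5,109 = 104,284; u = 5,109/104,284 = 4.90%.
February: labor force = 96,874 + 6,659 = 103,533; u = 6,659/103,533 = 6.43%.
Change = 6.43% − 4.90% = +1.53 pp.

The unemployment rate changed by +1.53 percentage points.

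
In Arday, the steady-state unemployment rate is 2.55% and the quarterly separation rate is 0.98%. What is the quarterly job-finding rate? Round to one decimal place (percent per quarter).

Job-finding rate ≈ 37.5% per quarter.

From u* = s/(s+f): f = s·(1−u)/u.
f = 0.98 × (1 − 0.0255) / 0.0255 = 0.9550 / 0.0255 ≈ 37.5% per quarter.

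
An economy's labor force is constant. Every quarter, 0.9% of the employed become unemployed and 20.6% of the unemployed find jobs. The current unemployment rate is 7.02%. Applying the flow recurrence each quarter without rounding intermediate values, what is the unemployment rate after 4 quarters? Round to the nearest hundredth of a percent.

Unemployment rate after four quarters ≈ 5.26%.

With a fixed labor force, u_{t+1} = u_t + s·(1−u_t) − f·u_t = u_t·(1−s−f) + s.
Here 1−s−f = 0.785 and s = 0.009.
u_1 = 0.070200 × 0.785 + 0.009 = 0.064107.
u_2 = 0.064107 × 0.785 + 0.009 = 0.059324.
u_3 = 0.059324 × 0.785 + 0.009 = 0.055569.
u_4 = 0.055569 × 0.785 + 0.009 = 0.052622.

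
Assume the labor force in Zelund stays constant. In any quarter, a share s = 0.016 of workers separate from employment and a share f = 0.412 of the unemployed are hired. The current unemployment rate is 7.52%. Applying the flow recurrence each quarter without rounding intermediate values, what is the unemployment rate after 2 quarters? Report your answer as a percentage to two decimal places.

Unemployment rate after two quarters ≈ 4.98%.

With a fixed labor force, u_{t+1} = u_t + s·(1−u_t) − f·u_t = u_t·(1−s−f) + s.
Here 1−s−f = 0.572 and s = 0.016.
u_1 = 0.075200 × 0.572 + 0.016 = 0.059014.
u_2 = 0.059014 × 0.572 + 0.016 = 0.049756.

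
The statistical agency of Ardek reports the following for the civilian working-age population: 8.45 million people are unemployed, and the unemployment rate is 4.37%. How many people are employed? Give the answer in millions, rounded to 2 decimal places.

Labor force = U / u = 8.45 / 0.0437 ≈ 193.36 million.
Employed = labor force − unemployed = 193.36 − 8.45 = 184.91 million.

About 184.91 million are employed.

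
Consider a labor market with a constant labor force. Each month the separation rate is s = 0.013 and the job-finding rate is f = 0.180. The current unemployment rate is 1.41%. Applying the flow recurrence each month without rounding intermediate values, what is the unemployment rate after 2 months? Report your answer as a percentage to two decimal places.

With a fixed labor force, u_{t+1} = u_t + s·(1−u_t) − f·u_t = u_t·(1−s−f) + s.
Here 1−s−f = 0.807 and s = 0.013.
u_1 = 0.014100 × 0.807 + 0.013 = 0.024379.
u_2 = 0.024379 × 0.807 + 0.013 = 0.032674.

Unemployment rate after two months ≈ 3.27%.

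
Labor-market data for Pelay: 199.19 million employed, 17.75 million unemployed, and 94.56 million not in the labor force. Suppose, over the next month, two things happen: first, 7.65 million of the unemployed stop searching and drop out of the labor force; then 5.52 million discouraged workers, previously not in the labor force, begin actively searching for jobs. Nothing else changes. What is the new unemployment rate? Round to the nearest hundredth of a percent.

Initially, labor force = 199.19 + 17.75 = 216.94 million, so u = 17.75/216.94 = 8.18%.
After the first change, unemployed and labor force both fall by 7.65 → E = 199.19, U = 10.10, labor force = 209.29 million.
After the second change, unemployed and labor force both rise by 5.52 → E = 199.19, U = 15.62, labor force = 214.81 million.
New unemployment rate = 15.62 / 214.81 = 7.27%.

New unemployment rate ≈ 7.27%.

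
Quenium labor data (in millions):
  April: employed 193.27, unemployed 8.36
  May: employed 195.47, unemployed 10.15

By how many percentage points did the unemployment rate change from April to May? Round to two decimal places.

April: labor force = 193.27 + 8.36 = 201.63; u = 8.36/201.63 = 4.15%.
May: labor force = 195.47 + 10.15 = 205.62; u = 10.15/205.62 = 4.94%.
Change = 4.94% − 4.15% = +0.79 pp.

The unemployment rate changed by +0.79 percentage points.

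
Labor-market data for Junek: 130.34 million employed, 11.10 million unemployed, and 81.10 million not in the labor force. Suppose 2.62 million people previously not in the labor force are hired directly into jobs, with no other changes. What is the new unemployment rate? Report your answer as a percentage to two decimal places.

Initially, labor force = 130.34 + 11.10 = 141.44 million, so u = 11.10/141.44 = 7.85%.
After the change, employed and labor force both rise by 2.62; unemployed unchanged → E = 132.96, U = 11.10, labor force = 144.06 million.
New unemployment rate = 11.10 / 144.06 = 7.71%.

New unemployment rate ≈ 7.71%.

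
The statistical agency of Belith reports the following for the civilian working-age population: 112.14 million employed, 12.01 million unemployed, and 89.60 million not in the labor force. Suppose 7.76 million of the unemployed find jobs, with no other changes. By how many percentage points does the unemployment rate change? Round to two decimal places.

Initially, labor force = 112.14 + 12.01 = 124.15 million, so u = 12.01/124.15 = 9.67%.
After the change, unemployed falls and employed rises by 7.76; labor force unchanged → E = 119.90, U = 4.25, labor force = 124.15 million.
New unemployment rate = 4.25 / 124.15 = 3.42%.
Change = 3.42% − 9.67% = −6.25 percentage points.

The unemployment rate changes by −6.25 percentage points.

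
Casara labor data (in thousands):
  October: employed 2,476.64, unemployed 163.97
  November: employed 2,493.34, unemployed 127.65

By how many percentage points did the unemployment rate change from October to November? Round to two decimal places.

The unemployment rate changed by −1.34 percentage points.

October: labor force = 2,476.64 + 163.97 = 2,640.61; u = 163.97/2,640.61 = 6.21%.
November: labor force = 2,493.34 + 127.65 = 2,620.99; u = 127.65/2,620.99 = 4.87%.
Change = 4.87% − 6.21% = −1.34 pp.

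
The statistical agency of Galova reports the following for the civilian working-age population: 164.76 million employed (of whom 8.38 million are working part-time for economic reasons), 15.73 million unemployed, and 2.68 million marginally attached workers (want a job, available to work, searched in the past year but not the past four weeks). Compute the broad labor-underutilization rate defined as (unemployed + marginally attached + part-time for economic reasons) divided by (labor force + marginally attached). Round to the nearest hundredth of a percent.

Broad underutilization rate ≈ 14.63%.

Labor force = 164.76 + 15.73 = 180.49 million.
Numerator = 15.73 + 2.68 + 8.38 = 26.79 million.
Denominator = 180.49 + 2.68 = 183.17 million.
Broad rate = 26.79 / 183.17 = 14.63%.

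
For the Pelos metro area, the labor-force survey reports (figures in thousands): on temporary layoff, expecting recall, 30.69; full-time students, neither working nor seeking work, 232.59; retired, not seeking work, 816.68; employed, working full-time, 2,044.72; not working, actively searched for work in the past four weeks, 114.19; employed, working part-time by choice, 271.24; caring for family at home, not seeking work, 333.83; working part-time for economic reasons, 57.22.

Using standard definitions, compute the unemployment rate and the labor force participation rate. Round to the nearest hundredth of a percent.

Unemployment rate ≈ 5.75%; labor force participation rate ≈ 64.55%.

Employed = 2,044.72 + 271.24 + 57.22 = 2,373.18 thousand (anyone who worked, including part-time for economic reasons, counts as employed).
Unemployed = 30.69 + 114.19 = 144.88 thousand (jobless and actively searching, or on temporary layoff).
Labor force = 2,373.18 + 144.88 = 2,518.06 thousand.
Not in labor force = 232.59 + 816.68 + 333.83 = 1,383.10 thousand (those not working and not actively searching are outside the labor force).
Civilian working-age population = 2,518.06 + 1,383.10 = 3,901.16 thousand.
Unemployment rate = 144.88 / 2,518.06 = 5.75%.
Labor force participation rate = 2,518.06 / 3,901.16 = 64.55%.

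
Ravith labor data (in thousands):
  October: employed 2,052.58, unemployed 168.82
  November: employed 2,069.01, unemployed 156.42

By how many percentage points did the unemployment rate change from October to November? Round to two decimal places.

October: labor force = 2,052.58 + 168.82 = 2,221.40; u = 168.82/2,221.40 = 7.60%.
November: labor force = 2,069.01 + 156.42 = 2,225.43; u = 156.42/2,225.43 = 7.03%.
Change = 7.03% − 7.60% = −0.57 pp.

The unemployment rate changed by −0.57 percentage points.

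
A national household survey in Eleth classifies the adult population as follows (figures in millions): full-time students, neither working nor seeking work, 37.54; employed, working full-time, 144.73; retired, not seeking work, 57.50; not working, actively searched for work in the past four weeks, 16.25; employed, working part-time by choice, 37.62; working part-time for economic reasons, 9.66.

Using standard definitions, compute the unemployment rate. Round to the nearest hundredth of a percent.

Unemployment rate ≈ 7.80%.

Employed = 144.73 + 37.62 + 9.66 = 192.01 million (anyone who worked, including part-time for economic reasons, counts as employed).
Unemployed = 16.25 million.
Labor force = 192.01 + 16.25 = 208.26 million.
Unemployment rate = 16.25 / 208.26 = 7.80%.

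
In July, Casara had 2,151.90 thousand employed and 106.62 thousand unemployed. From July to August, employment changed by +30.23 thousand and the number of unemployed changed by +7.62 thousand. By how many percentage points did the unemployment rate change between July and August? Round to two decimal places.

The unemployment rate changed by +0.25 percentage points.

July: labor force = 2,151.90 + 106.62 = 2,258.52; u = 106.62/2,258.52 = 4.72%.
August: labor force = 2,182.13 + 114.24 = 2,296.37; u = 114.24/2,296.37 = 4.97%.
Change = 4.97% − 4.72% = +0.25 pp.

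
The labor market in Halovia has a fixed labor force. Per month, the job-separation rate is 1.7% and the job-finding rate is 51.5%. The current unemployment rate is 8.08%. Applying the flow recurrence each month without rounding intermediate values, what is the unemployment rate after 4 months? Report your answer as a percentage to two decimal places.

Unemployment rate after four months ≈ 3.43%.

With a fixed labor force, u_{t+1} = u_t + s·(1−u_t) − f·u_t = u_t·(1−s−f) + s.
Here 1−s−f = 0.468 and s = 0.017.
u_1 = 0.080800 × 0.468 + 0.017 = 0.054814.
u_2 = 0.054814 × 0.468 + 0.017 = 0.042653.
u_3 = 0.042653 × 0.468 + 0.017 = 0.036962.
u_4 = 0.036962 × 0.468 + 0.017 = 0.034298.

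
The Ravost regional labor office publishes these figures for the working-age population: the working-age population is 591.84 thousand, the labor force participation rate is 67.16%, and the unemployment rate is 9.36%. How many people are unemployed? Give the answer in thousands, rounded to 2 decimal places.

Labor force = 0.6716 × 591.84 = 397.48 thousand.
Unemployed = 0.0936 × 397.48 ≈ 37.20 thousand.

About 37.20 thousand are unemployed.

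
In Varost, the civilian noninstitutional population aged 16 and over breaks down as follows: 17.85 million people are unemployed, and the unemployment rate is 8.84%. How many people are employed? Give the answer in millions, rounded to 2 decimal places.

Labor force = U / u = 17.85 / 0.0884 ≈ 201.92 million.
Employed = labor force − unemployed = 201.92 − 17.85 = 184.07 million.

About 184.07 million are employed.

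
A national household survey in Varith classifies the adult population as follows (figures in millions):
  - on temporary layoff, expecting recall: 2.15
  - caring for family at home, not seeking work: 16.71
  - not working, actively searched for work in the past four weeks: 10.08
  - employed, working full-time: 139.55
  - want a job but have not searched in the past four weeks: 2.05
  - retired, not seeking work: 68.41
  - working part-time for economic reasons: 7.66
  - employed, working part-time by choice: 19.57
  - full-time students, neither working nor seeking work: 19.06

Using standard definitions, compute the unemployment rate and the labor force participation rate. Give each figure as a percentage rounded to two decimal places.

Unemployment rate ≈ 6.83%; labor force participation rate ≈ 62.76%.

Employed = 139.55 + 7.66 + 19.57 = 166.78 million (anyone who worked, including part-time for economic reasons, counts as employed).
Unemployed = 2.15 + 10.08 = 12.23 million (jobless and actively searching, or on temporary layoff).
Labor force = 166.78 + 12.23 = 179.01 million.
Not in labor force = 16.71 + 2.05 + 68.41 + 19.06 = 106.23 million (those not working and not actively searching are outside the labor force — including those who want a job but have given up searching).
Civilian working-age population = 179.01 + 106.23 = 285.24 million.
Unemployment rate = 12.23 / 179.01 = 6.83%.
Labor force participation rate = 179.01 / 285.24 = 62.76%.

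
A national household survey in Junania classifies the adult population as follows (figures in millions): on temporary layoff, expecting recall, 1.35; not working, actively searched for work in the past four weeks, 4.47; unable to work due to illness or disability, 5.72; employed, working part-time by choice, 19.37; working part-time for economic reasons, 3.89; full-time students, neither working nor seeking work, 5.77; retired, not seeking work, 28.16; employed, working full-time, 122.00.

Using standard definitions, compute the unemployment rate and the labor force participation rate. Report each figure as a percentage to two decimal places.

Employed = 19.37 + 3.89 + 122.00 = 145.26 million (anyone who worked, including part-time for economic reasons, counts as employed).
Unemployed = 1.35 + 4.47 = 5.82 million (jobless and actively searching, or on temporary layoff).
Labor force = 145.26 + 5.82 = 151.08 million.
Not in labor force = 5.72 + 5.77 + 28.16 = 39.65 million (those not working and not actively searching are outside the labor force).
Civilian working-age population = 151.08 + 39.65 = 190.73 million.
Unemployment rate = 5.82 / 151.08 = 3.85%.
Labor force participation rate = 151.08 / 190.73 = 79.21%.

Unemployment rate ≈ 3.85%; labor force participation rate ≈ 79.21%.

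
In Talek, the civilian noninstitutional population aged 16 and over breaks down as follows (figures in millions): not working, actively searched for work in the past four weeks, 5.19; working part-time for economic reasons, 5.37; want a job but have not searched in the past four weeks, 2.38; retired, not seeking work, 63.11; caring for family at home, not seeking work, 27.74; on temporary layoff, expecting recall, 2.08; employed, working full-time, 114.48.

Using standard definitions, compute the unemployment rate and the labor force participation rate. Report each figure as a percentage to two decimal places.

Unemployment rate ≈ 5.72%; labor force participation rate ≈ 57.69%.

Employed = 5.37 + 114.48 = 119.85 million (anyone who worked, including part-time for economic reasons, counts as employed).
Unemployed = 5.19 + 2.08 = 7.27 million (jobless and actively searching, or on temporary layoff).
Labor force = 119.85 + 7.27 = 127.12 million.
Not in labor force = 2.38 + 63.11 + 27.74 = 93.23 million (those not working and not actively searching are outside the labor force — including those who want a job but have given up searching).
Civilian working-age population = 127.12 + 93.23 = 220.35 million.
Unemployment rate = 7.27 / 127.12 = 5.72%.
Labor force participation rate = 127.12 / 220.35 = 57.69%.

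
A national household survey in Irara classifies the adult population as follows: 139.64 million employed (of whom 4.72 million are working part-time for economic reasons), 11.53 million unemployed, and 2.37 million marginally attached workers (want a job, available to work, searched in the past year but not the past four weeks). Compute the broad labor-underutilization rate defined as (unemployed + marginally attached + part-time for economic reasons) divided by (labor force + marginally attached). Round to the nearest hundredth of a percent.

Labor force = 139.64 + 11.53 = 151.17 million.
Numerator = 11.53 + 2.37 + 4.72 = 18.62 million.
Denominator = 151.17 + 2.37 = 153.54 million.
Broad rate = 18.62 / 153.54 = 12.13%.

Broad underutilization rate ≈ 12.13%.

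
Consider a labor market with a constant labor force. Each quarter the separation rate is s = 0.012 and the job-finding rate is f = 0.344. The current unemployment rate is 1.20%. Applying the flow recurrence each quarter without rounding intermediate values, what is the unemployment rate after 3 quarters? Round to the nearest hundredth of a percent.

With a fixed labor force, u_{t+1} = u_t + s·(1−u_t) − f·u_t = u_t·(1−s−f) + s.
Here 1−s−f = 0.644 and s = 0.012.
u_1 = 0.012000 × 0.644 + 0.012 = 0.019728.
u_2 = 0.019728 × 0.644 + 0.012 = 0.024705.
u_3 = 0.024705 × 0.644 + 0.012 = 0.027910.

Unemployment rate after three quarters ≈ 2.79%.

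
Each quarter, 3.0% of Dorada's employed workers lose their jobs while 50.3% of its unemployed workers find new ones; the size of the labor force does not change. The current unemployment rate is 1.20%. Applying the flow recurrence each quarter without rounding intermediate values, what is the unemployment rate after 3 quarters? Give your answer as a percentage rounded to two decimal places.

Unemployment rate after three quarters ≈ 5.18%.

With a fixed labor force, u_{t+1} = u_t + s·(1−u_t) − f·u_t = u_t·(1−s−f) + s.
Here 1−s−f = 0.467 and s = 0.030.
u_1 = 0.012000 × 0.467 + 0.030 = 0.035604.
u_2 = 0.035604 × 0.467 + 0.030 = 0.046627.
u_3 = 0.046627 × 0.467 + 0.030 = 0.051775.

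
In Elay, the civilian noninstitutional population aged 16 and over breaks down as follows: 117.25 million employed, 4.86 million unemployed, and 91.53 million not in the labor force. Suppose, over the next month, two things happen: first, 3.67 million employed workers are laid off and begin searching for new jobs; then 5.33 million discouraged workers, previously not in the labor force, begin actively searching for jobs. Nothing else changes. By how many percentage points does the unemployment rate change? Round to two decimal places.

Initially, labor force = 117.25 + 4.86 = 122.11 million, so u = 4.86/122.11 = 3.98%.
After the first change, employed falls and unemployed rises by 3.67; labor force unchanged → E = 113.58, U = 8.53, labor force = 122.11 million.
After the second change, unemployed and labor force both rise by 5.33 → E = 113.58, U = 13.86, labor force = 127.44 million.
New unemployment rate = 13.86 / 127.44 = 10.88%.
Change = 10.88% − 3.98% = +6.90 percentage points.

The unemployment rate changes by +6.90 percentage points.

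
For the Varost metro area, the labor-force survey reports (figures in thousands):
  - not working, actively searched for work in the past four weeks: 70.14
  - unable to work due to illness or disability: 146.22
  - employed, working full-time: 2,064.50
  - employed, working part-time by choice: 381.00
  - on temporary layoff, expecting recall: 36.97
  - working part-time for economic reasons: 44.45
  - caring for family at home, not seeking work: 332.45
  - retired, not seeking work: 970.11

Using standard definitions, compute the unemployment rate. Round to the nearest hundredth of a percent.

Unemployment rate ≈ 4.12%.

Employed = 2,064.50 + 381.00 + 44.45 = 2,489.95 thousand (anyone who worked, including part-time for economic reasons, counts as employed).
Unemployed = 70.14 + 36.97 = 107.11 thousand (jobless and actively searching, or on temporary layoff).
Labor force = 2,489.95 + 107.11 = 2,597.06 thousand.
Unemployment rate = 107.11 / 2,597.06 = 4.12%.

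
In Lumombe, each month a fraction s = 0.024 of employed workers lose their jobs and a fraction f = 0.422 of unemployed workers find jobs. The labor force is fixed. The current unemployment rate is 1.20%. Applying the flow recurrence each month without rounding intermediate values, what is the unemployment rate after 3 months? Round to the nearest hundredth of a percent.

Unemployment rate after three months ≈ 4.67%.

With a fixed labor force, u_{t+1} = u_t + s·(1−u_t) − f·u_t = u_t·(1−s−f) + s.
Here 1−s−f = 0.554 and s = 0.024.
u_1 = 0.012000 × 0.554 + 0.024 = 0.030648.
u_2 = 0.030648 × 0.554 + 0.024 = 0.040979.
u_3 = 0.040979 × 0.554 + 0.024 = 0.046702.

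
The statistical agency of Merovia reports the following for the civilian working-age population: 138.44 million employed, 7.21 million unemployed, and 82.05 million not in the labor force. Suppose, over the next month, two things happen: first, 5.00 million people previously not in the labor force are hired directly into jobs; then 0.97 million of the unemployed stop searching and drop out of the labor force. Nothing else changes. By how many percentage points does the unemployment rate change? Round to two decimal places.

The unemployment rate changes by −0.78 percentage points.

Initially, labor force = 138.44 + 7.21 = 145.65 million, so u = 7.21/145.65 = 4.95%.
After the first change, employed and labor force both rise by 5.00; unemployed unchanged → E = 143.44, U = 7.21, labor force = 150.65 million.
After the second change, unemployed and labor force both fall by 0.97 → E = 143.44, U = 6.24, labor force = 149.68 million.
New unemployment rate = 6.24 / 149.68 = 4.17%.
Change = 4.17% − 4.95% = −0.78 percentage points.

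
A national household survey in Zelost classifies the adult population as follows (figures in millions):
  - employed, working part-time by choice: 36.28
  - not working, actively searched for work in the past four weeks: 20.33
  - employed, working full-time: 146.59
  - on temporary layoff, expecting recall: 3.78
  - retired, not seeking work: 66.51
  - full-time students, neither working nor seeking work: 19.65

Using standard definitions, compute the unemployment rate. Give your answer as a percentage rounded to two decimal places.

Unemployment rate ≈ 11.65%.

Employed = 36.28 + 146.59 = 182.87 million.
Unemployed = 20.33 + 3.78 = 24.11 million (jobless and actively searching, or on temporary layoff).
Labor force = 182.87 + 24.11 = 206.98 million.
Unemployment rate = 24.11 / 206.98 = 11.65%.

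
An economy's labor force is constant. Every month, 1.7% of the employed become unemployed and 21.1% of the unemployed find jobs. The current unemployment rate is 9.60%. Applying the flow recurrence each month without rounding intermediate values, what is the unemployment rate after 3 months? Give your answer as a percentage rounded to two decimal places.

With a fixed labor force, u_{t+1} = u_t + s·(1−u_t) − f·u_t = u_t·(1−s−f) + s.
Here 1−s−f = 0.772 and s = 0.017.
u_1 = 0.096000 × 0.772 + 0.017 = 0.091112.
u_2 = 0.091112 × 0.772 + 0.017 = 0.087338.
u_3 = 0.087338 × 0.772 + 0.017 = 0.084425.

Unemployment rate after three months ≈ 8.44%.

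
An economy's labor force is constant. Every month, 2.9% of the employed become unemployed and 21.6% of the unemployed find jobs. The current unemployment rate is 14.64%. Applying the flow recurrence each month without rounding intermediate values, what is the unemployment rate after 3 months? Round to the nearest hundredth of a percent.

With a fixed labor force, u_{t+1} = u_t + s·(1−u_t) − f·u_t = u_t·(1−s−f) + s.
Here 1−s−f = 0.755 and s = 0.029.
u_1 = 0.146400 × 0.755 + 0.029 = 0.139532.
u_2 = 0.139532 × 0.755 + 0.029 = 0.134347.
u_3 = 0.134347 × 0.755 + 0.029 = 0.130432.

Unemployment rate after three months ≈ 13.04%.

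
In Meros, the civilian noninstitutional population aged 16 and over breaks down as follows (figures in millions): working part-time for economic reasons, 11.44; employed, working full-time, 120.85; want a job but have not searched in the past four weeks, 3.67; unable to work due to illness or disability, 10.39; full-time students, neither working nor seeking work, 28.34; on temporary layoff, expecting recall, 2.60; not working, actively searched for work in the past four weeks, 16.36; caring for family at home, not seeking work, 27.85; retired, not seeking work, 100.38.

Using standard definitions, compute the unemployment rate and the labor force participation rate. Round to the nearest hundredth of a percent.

Unemployment rate ≈ 12.54%; labor force participation rate ≈ 46.99%.

Employed = 11.44 + 120.85 = 132.29 million (anyone who worked, including part-time for economic reasons, counts as employed).
Unemployed = 2.60 + 16.36 = 18.96 million (jobless and actively searching, or on temporary layoff).
Labor force = 132.29 + 18.96 = 151.25 million.
Not in labor force = 3.67 + 10.39 + 28.34 + 27.85 + 100.38 = 170.63 million (those not working and not actively searching are outside the labor force — including those who want a job but have given up searching).
Civilian working-age population = 151.25 + 170.63 = 321.88 million.
Unemployment rate = 18.96 / 151.25 = 12.54%.
Labor force participation rate = 151.25 / 321.88 = 46.99%.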